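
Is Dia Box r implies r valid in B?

Valid

Tableau for the negation not (Dia Box r implies r):
1. not (Dia Box r implies r), u
2. Dia Box r, u   [neg-implies-rule on 1]
3. not r, u   [neg-implies-rule on 1]
4. Box r, v   [Dia-rule on 2: fresh world v, uRv]
5. r, u   [Box-rule on 4 via vRu]
Accessibility: uRu, uRv, vRu, vRv
Branch closes: r and not r both at u.
Every branch of the negation's tableau closes; the branch above is one of them.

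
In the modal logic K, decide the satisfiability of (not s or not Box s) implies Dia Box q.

1. (not s or not Box s) implies Dia Box q, 0
2. Dia Box q, 0
3. Box q, 1
Accessibility: 0R1

Satisfiable (open branch found)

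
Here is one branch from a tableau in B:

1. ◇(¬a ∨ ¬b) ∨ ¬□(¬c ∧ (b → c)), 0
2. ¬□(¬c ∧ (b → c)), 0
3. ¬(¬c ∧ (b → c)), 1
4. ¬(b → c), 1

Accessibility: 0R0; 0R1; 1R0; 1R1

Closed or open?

There is no literal clash: for every atom and world, at most one sign appears.

Not closed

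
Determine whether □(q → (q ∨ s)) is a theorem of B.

Tableau for the negation ¬□(q → (q ∨ s)):
1. ¬□(q → (q ∨ s)), 0
2. ¬(q → (q ∨ s)), 1   [¬□-rule on 1: fresh world 1, 0R1]
3. q, 1   [¬→-rule on 2]
4. ¬(q ∨ s), 1   [¬→-rule on 2]
5. ¬q, 1   [¬∨-rule on 4]
6. ¬s, 1   [¬∨-rule on 4]
Accessibility: 0R0, 0R1, 1R0, 1R1
Branch closes: q and ¬q both at 1.
All branches of the negation close; one closing branch shown above.

Yes, valid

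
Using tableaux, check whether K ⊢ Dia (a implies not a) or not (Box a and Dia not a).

Yes, valid

Tableau for the negation not (Dia (a implies not a) or not (Box a and Dia not a)):
1. not (Dia (a implies not a) or not (Box a and Dia not a)), w0
2. not Dia (a implies not a), w0
3. Box a and Dia not a, w0
4. Box a, w0
5. Dia not a, w0
6. not a, w1
7. not (a implies not a), w1
8. a, w1
Accessibility: w0Rw1
Branch closes: a and not a both at w1.
All branches of the negation close; one closing branch shown above.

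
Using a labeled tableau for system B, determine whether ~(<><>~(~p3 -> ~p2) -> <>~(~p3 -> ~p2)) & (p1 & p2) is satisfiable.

Satisfiable (open branch found)

1. ~(<><>~(~p3 -> ~p2) -> <>~(~p3 -> ~p2)) & (p1 & p2), u
2. ~(<><>~(~p3 -> ~p2) -> <>~(~p3 -> ~p2)), u
3. p1 & p2, u
4. <><>~(~p3 -> ~p2), u
5. ~<>~(~p3 -> ~p2), u
6. p1, u
7. p2, u
8. ~p3 -> ~p2, u
9. p3, u
10. <>~(~p3 -> ~p2), v
11. ~p3 -> ~p2, v
12. ~p2, v
13. ~(~p3 -> ~p2), w
14. ~p3, w
15. p2, w
Accessibility: uRu, uRv, vRu, vRv, vRw, wRv, wRw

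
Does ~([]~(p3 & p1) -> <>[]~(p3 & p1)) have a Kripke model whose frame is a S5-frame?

1. ~([]~(p3 & p1) -> <>[]~(p3 & p1)), u
2. []~(p3 & p1), u
3. ~<>[]~(p3 & p1), u
4. ~(p3 & p1), u
5. ~[]~(p3 & p1), u
6. ~p1, u
7. p3 & p1, v
8. p3, v
9. p1, v
10. ~(p3 & p1), v
11. ~[]~(p3 & p1), v
12. ~p1, v
Accessibility: uRu, uRv, vRu, vRv
Branch closes: p1 and ~p1 both at v.
All branches of the tableau close; one closing branch shown above.

Unsatisfiable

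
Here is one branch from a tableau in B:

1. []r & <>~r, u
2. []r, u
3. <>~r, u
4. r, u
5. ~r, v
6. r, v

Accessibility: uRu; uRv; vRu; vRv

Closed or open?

Yes, closed

Both r and ~r appear at v.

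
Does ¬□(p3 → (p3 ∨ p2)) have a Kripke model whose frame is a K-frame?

1. ¬□(p3 → (p3 ∨ p2)), 0
2. ¬(p3 → (p3 ∨ p2)), 1
3. p3, 1
4. ¬(p3 ∨ p2), 1
5. ¬p3, 1
6. ¬p2, 1
Accessibility: 0R1
Branch closes: p3 and ¬p3 both at 1.
Every branch closes; the branch above is one of them.

No, unsatisfiable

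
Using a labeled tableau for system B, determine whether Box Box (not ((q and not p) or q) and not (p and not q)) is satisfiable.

1. Box Box (not ((q and not p) or q) and not (p and not q)), 0
2. Box (not ((q and not p) or q) and not (p and not q)), 0   [Box-rule on 1 via 0R0]
3. not ((q and not p) or q) and not (p and not q), 0   [Box-rule on 2 via 0R0]
4. not ((q and not p) or q), 0   [and-rule on 3]
5. not (p and not q), 0   [and-rule on 3]
6. not (q and not p), 0   [neg-or-rule on 4]
7. not q, 0   [neg-or-rule on 4]
8. not p, 0   [neg-and-rule on 5 (branches; this branch)]
Accessibility: 0R0

Yes, satisfiable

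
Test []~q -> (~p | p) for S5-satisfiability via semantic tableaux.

1. []~q -> (~p | p), 0
2. ~p | p, 0
3. p, 0
Accessibility: 0R0

Satisfiable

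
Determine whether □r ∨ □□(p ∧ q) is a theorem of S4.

Tableau for the negation ¬(□r ∨ □□(p ∧ q)):
1. ¬(□r ∨ □□(p ∧ q)), 0
2. ¬□r, 0
3. ¬□□(p ∧ q), 0
4. ¬r, 1
5. ¬□(p ∧ q), 2
6. ¬(p ∧ q), 3
7. ¬q, 3
Accessibility: 0R0, 0R1, 0R2, 0R3, 1R1, 2R2, 2R3, 3R3
The negation has an open branch (countermodel exists).

No, not valid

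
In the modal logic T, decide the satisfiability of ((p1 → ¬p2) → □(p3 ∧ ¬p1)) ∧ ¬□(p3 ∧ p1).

1. ((p1 → ¬p2) → □(p3 ∧ ¬p1)) ∧ ¬□(p3 ∧ p1), 0
2. (p1 → ¬p2) → □(p3 ∧ ¬p1), 0   [∧-rule on 1]
3. ¬□(p3 ∧ p1), 0   [∧-rule on 1]
4. □(p3 ∧ ¬p1), 0   [→-rule on 2 (branches; this branch)]
5. p3 ∧ ¬p1, 0   [□-rule on 4 via 0R0]
6. p3, 0   [∧-rule on 5]
7. ¬p1, 0   [∧-rule on 5]
8. ¬(p3 ∧ p1), 1   [¬□-rule on 3: fresh world 1, 0R1]
9. p3 ∧ ¬p1, 1   [□-rule on 4 via 0R1]
10. p3, 1   [∧-rule on 9]
11. ¬p1, 1   [∧-rule on 9]
Accessibility: 0R0, 0R1, 1R1

Satisfiable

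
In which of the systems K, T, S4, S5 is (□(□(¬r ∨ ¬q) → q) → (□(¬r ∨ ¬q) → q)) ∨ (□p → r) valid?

T, S4, S5

T-tableau for the negation ¬((□(□(¬r ∨ ¬q) → q) → (□(¬r ∨ ¬q) → q)) ∨ (□p → r)):
1. ¬((□(□(¬r ∨ ¬q) → q) → (□(¬r ∨ ¬q) → q)) ∨ (□p → r)), w0
2. ¬(□(□(¬r ∨ ¬q) → q) → (□(¬r ∨ ¬q) → q)), w0   [¬∨-rule on 1]
3. ¬(□p → r), w0   [¬∨-rule on 1]
4. □(□(¬r ∨ ¬q) → q), w0   [¬→-rule on 2]
5. ¬(□(¬r ∨ ¬q) → q), w0   [¬→-rule on 2]
6. □p, w0   [¬→-rule on 3]
7. ¬r, w0   [¬→-rule on 3]
8. □(¬r ∨ ¬q), w0   [¬→-rule on 5]
9. ¬q, w0   [¬→-rule on 5]
10. □(¬r ∨ ¬q) → q, w0   [□-rule on 4 via w0Rw0]
11. p, w0   [□-rule on 6 via w0Rw0]
12. ¬r ∨ ¬q, w0   [□-rule on 8 via w0Rw0]
13. ¬□(¬r ∨ ¬q), w0   [→-rule on 10 (branches; this branch)]
14. ¬(¬r ∨ ¬q), w1   [¬□-rule on 13: fresh world w1, w0Rw1]
15. r, w1   [¬∨-rule on 14]
16. q, w1   [¬∨-rule on 14]
17. □(¬r ∨ ¬q) → q, w1   [□-rule on 4 via w0Rw1]
18. p, w1   [□-rule on 6 via w0Rw1]
19. ¬r ∨ ¬q, w1   [□-rule on 8 via w0Rw1]
20. ¬q, w1   [∨-rule on 19 (branches; this branch)]
Accessibility: w0Rw0, w0Rw1, w1Rw1
Branch closes: q and ¬q both at w1.
Every branch closes (one shown): valid in T, hence also in S4, S5 (every theorem of T is a theorem of S4 and S5).
K-tableau for the negation ¬((□(□(¬r ∨ ¬q) → q) → (□(¬r ∨ ¬q) → q)) ∨ (□p → r)):
1. ¬((□(□(¬r ∨ ¬q) → q) → (□(¬r ∨ ¬q) → q)) ∨ (□p → r)), w0
2. ¬(□(□(¬r ∨ ¬q) → q) → (□(¬r ∨ ¬q) → q)), w0   [¬∨-rule on 1]
3. ¬(□p → r), w0   [¬∨-rule on 1]
4. □(□(¬r ∨ ¬q) → q), w0   [¬→-rule on 2]
5. ¬(□(¬r ∨ ¬q) → q), w0   [¬→-rule on 2]
6. □p, w0   [¬→-rule on 3]
7. ¬r, w0   [¬→-rule on 3]
8. □(¬r ∨ ¬q), w0   [¬→-rule on 5]
9. ¬q, w0   [¬→-rule on 5]
Complete open branch: countermodel on a K-frame, so not valid in K.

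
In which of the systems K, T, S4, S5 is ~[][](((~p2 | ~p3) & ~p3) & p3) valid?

T, S4, S5

K-tableau for the negation [][](((~p2 | ~p3) & ~p3) & p3):
1. [][](((~p2 | ~p3) & ~p3) & p3), 0
Complete open branch: countermodel on a K-frame, so not valid in K.
T-tableau for the negation [][](((~p2 | ~p3) & ~p3) & p3):
1. [][](((~p2 | ~p3) & ~p3) & p3), 0
2. [](((~p2 | ~p3) & ~p3) & p3), 0
3. ((~p2 | ~p3) & ~p3) & p3, 0
4. (~p2 | ~p3) & ~p3, 0
5. p3, 0
6. ~p2 | ~p3, 0
7. ~p3, 0
Accessibility: 0R0
Branch closes: p3 and ~p3 both at 0.
Every branch closes (one shown): valid in T, hence also in S4, S5 (every theorem of T is a theorem of S4 and S5).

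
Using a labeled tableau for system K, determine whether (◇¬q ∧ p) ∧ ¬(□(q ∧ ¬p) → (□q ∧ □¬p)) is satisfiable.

Unsatisfiable

1. (◇¬q ∧ p) ∧ ¬(□(q ∧ ¬p) → (□q ∧ □¬p)), 0
2. ◇¬q ∧ p, 0
3. ¬(□(q ∧ ¬p) → (□q ∧ □¬p)), 0
4. ◇¬q, 0
5. p, 0
6. □(q ∧ ¬p), 0
7. ¬(□q ∧ □¬p), 0
8. ¬□¬p, 0
9. ¬q, 1
10. q ∧ ¬p, 1
11. q, 1
12. ¬p, 1
Accessibility: 0R1
Branch closes: q and ¬q both at 1.
All branches of the tableau close; one closing branch shown above.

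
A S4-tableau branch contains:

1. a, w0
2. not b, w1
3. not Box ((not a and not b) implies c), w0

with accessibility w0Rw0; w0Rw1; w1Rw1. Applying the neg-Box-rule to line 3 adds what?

a fresh world w2 with w0Rw2, and not ((not a and not b) implies c) at w2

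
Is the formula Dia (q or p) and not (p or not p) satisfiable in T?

1. Dia (q or p) and not (p or not p), w0
2. Dia (q or p), w0   [and-rule on 1]
3. not (p or not p), w0   [and-rule on 1]
4. not p, w0   [neg-or-rule on 3]
5. p, w0   [neg-or-rule on 3]
Accessibility: w0Rw0
Branch closes: p and not p both at w0.
Every branch closes; the branch above is one of them.

Unsatisfiable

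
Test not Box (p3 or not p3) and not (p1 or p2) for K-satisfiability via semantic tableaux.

1. not Box (p3 or not p3) and not (p1 or p2), w0
2. not Box (p3 or not p3), w0
3. not (p1 or p2), w0
4. not p1, w0
5. not p2, w0
6. not (p3 or not p3), w1
7. not p3, w1
8. p3, w1
Accessibility: w0Rw1
Branch closes: p3 and not p3 both at w1.
(One branch shown.) All branches close.

Unsatisfiable (every branch closes)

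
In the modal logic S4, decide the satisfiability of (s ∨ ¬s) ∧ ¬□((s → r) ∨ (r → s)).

1. (s ∨ ¬s) ∧ ¬□((s → r) ∨ (r → s)), w0
2. s ∨ ¬s, w0
3. ¬□((s → r) ∨ (r → s)), w0
4. ¬s, w0
5. ¬((s → r) ∨ (r → s)), w1
6. ¬(s → r), w1
7. ¬(r → s), w1
8. s, w1
9. ¬r, w1
10. r, w1
11. ¬s, w1
Accessibility: w0Rw0, w0Rw1, w1Rw1
Branch closes: r and ¬r both at w1.
Every branch closes; the branch above is one of them.

No, unsatisfiable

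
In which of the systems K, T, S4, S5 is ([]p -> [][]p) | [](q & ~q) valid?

S4, S5

S4-tableau for the negation ~(([]p -> [][]p) | [](q & ~q)):
1. ~(([]p -> [][]p) | [](q & ~q)), u
2. ~([]p -> [][]p), u   [~|-rule on 1]
3. ~[](q & ~q), u   [~|-rule on 1]
4. []p, u   [~->-rule on 2]
5. ~[][]p, u   [~->-rule on 2]
6. p, u   [[]-rule on 4 via uRu]
7. ~(q & ~q), v   [~[]-rule on 3: fresh world v, uRv]
8. p, v   [[]-rule on 4 via uRv]
9. q, v   [~&-rule on 7 (branches; this branch)]
10. ~[]p, w   [~[]-rule on 5: fresh world w, uRw]
11. p, w   [[]-rule on 4 via uRw]
12. ~p, x   [~[]-rule on 10: fresh world x, wRx]
13. p, x   [[]-rule on 4 via uRx]
Accessibility: uRu, uRv, uRw, uRx, vRv, wRw, wRx, xRx
Branch closes: p and ~p both at x.
Every branch closes (one shown): valid in S4, hence also in S5 (every theorem of S4 is a theorem of S5).
T-tableau for the negation ~(([]p -> [][]p) | [](q & ~q)):
1. ~(([]p -> [][]p) | [](q & ~q)), u
2. ~([]p -> [][]p), u   [~|-rule on 1]
3. ~[](q & ~q), u   [~|-rule on 1]
4. []p, u   [~->-rule on 2]
5. ~[][]p, u   [~->-rule on 2]
6. p, u   [[]-rule on 4 via uRu]
7. ~(q & ~q), v   [~[]-rule on 3: fresh world v, uRv]
8. p, v   [[]-rule on 4 via uRv]
9. q, v   [~&-rule on 7 (branches; this branch)]
10. ~[]p, w   [~[]-rule on 5: fresh world w, uRw]
11. p, w   [[]-rule on 4 via uRw]
12. ~p, x   [~[]-rule on 10: fresh world x, wRx]
Accessibility: uRu, uRv, uRw, vRv, wRw, wRx, xRx
Complete open branch: countermodel on a T-frame, so not valid in T, nor in K (the same frame is also a K-frame).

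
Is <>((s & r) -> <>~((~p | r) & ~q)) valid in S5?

Not valid

Tableau for the negation ~<>((s & r) -> <>~((~p | r) & ~q)):
1. ~<>((s & r) -> <>~((~p | r) & ~q)), u
2. ~((s & r) -> <>~((~p | r) & ~q)), u   [~<>-rule on 1 via uRu]
3. s & r, u   [~->-rule on 2]
4. ~<>~((~p | r) & ~q), u   [~->-rule on 2]
5. s, u   [&-rule on 3]
6. r, u   [&-rule on 3]
7. (~p | r) & ~q, u   [~<>-rule on 4 via uRu]
8. ~p | r, u   [&-rule on 7]
9. ~q, u   [&-rule on 7]
Accessibility: uRu
The negation has an open branch (countermodel exists).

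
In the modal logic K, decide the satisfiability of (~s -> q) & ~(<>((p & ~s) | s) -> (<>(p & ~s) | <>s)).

Unsatisfiable (every branch closes)

1. (~s -> q) & ~(<>((p & ~s) | s) -> (<>(p & ~s) | <>s)), 0
2. ~s -> q, 0
3. ~(<>((p & ~s) | s) -> (<>(p & ~s) | <>s)), 0
4. <>((p & ~s) | s), 0
5. ~(<>(p & ~s) | <>s), 0
6. ~<>(p & ~s), 0
7. ~<>s, 0
8. q, 0
9. (p & ~s) | s, 1
10. ~(p & ~s), 1
11. ~s, 1
12. p & ~s, 1
13. p, 1
14. s, 1
Accessibility: 0R1
Branch closes: s and ~s both at 1.
(One branch shown.) All branches close.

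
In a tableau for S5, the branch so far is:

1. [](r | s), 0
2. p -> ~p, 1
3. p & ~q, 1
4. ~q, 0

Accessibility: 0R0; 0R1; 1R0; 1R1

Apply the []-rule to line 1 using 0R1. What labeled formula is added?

r | s, 1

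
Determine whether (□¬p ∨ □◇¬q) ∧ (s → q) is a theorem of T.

Tableau for the negation ¬((□¬p ∨ □◇¬q) ∧ (s → q)):
1. ¬((□¬p ∨ □◇¬q) ∧ (s → q)), 0
2. ¬(s → q), 0
3. s, 0
4. ¬q, 0
Accessibility: 0R0
The negation has an open branch (countermodel exists).

Invalid (countermodel exists)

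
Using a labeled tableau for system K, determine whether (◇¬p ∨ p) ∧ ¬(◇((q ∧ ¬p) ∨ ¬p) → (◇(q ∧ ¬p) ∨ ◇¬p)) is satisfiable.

1. (◇¬p ∨ p) ∧ ¬(◇((q ∧ ¬p) ∨ ¬p) → (◇(q ∧ ¬p) ∨ ◇¬p)), w0
2. ◇¬p ∨ p, w0   [∧-rule on 1]
3. ¬(◇((q ∧ ¬p) ∨ ¬p) → (◇(q ∧ ¬p) ∨ ◇¬p)), w0   [∧-rule on 1]
4. ◇((q ∧ ¬p) ∨ ¬p), w0   [¬→-rule on 3]
5. ¬(◇(q ∧ ¬p) ∨ ◇¬p), w0   [¬→-rule on 3]
6. ¬◇(q ∧ ¬p), w0   [¬∨-rule on 5]
7. ¬◇¬p, w0   [¬∨-rule on 5]
8. p, w0   [∨-rule on 2 (branches; this branch)]
9. (q ∧ ¬p) ∨ ¬p, w1   [◇-rule on 4: fresh world w1, w0Rw1]
10. ¬(q ∧ ¬p), w1   [¬◇-rule on 6 via w0Rw1]
11. p, w1   [¬◇-rule on 7 via w0Rw1]
12. q ∧ ¬p, w1   [∨-rule on 9 (branches; this branch)]
13. q, w1   [∧-rule on 12]
14. ¬p, w1   [∧-rule on 12]
Accessibility: w0Rw1
Branch closes: p and ¬p both at w1.
All branches of the tableau close; one closing branch shown above.

Unsatisfiable (every branch closes)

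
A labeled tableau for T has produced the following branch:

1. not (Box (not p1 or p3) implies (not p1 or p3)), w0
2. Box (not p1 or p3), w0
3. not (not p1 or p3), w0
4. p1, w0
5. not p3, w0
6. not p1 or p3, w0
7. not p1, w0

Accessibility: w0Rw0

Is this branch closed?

Both p1 and not p1 appear at w0.

Closed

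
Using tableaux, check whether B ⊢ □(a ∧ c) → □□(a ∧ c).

Tableau for the negation ¬(□(a ∧ c) → □□(a ∧ c)):
1. ¬(□(a ∧ c) → □□(a ∧ c)), 0
2. □(a ∧ c), 0
3. ¬□□(a ∧ c), 0
4. a ∧ c, 0
5. a, 0
6. c, 0
7. ¬□(a ∧ c), 1
8. a ∧ c, 1
9. a, 1
10. c, 1
11. ¬(a ∧ c), 2
12. ¬c, 2
Accessibility: 0R0, 0R1, 1R0, 1R1, 1R2, 2R1, 2R2
The negation has an open branch (countermodel exists).

Not valid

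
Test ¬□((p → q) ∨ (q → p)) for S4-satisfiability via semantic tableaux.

1. ¬□((p → q) ∨ (q → p)), 0
2. ¬((p → q) ∨ (q → p)), 1
3. ¬(p → q), 1
4. ¬(q → p), 1
5. p, 1
6. ¬q, 1
7. q, 1
8. ¬p, 1
Accessibility: 0R0, 0R1, 1R1
Branch closes: q and ¬q both at 1.
(One branch shown.) All branches close.

Unsatisfiable (every branch closes)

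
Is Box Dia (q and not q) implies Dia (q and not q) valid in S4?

Valid

Tableau for the negation not (Box Dia (q and not q) implies Dia (q and not q)):
1. not (Box Dia (q and not q) implies Dia (q and not q)), u
2. Box Dia (q and not q), u   [neg-implies-rule on 1]
3. not Dia (q and not q), u   [neg-implies-rule on 1]
4. Dia (q and not q), u   [Box-rule on 2 via uRu]
5. not (q and not q), u   [neg-Dia-rule on 3 via uRu]
6. q, u   [neg-and-rule on 5 (branches; this branch)]
7. q and not q, v   [Dia-rule on 4: fresh world v, uRv]
8. q, v   [and-rule on 7]
9. not q, v   [and-rule on 7]
Accessibility: uRu, uRv, vRv
Branch closes: q and not q both at v.
Every branch of the negation's tableau closes; the branch above is one of them.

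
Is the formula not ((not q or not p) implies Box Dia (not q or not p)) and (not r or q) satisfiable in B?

Unsatisfiable

1. not ((not q or not p) implies Box Dia (not q or not p)) and (not r or q), 0
2. not ((not q or not p) implies Box Dia (not q or not p)), 0   [and-rule on 1]
3. not r or q, 0   [and-rule on 1]
4. not q or not p, 0   [neg-implies-rule on 2]
5. not Box Dia (not q or not p), 0   [neg-implies-rule on 2]
6. q, 0   [or-rule on 3 (branches; this branch)]
7. not p, 0   [or-rule on 4 (branches; this branch)]
8. not Dia (not q or not p), 1   [neg-Box-rule on 5: fresh world 1, 0R1]
9. not (not q or not p), 0   [neg-Dia-rule on 8 via 1R0]
10. p, 0   [neg-or-rule on 9]
Accessibility: 0R0, 0R1, 1R0, 1R1
Branch closes: p and not p both at 0.
Every branch closes; the branch above is one of them.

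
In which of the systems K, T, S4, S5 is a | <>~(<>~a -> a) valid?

T-tableau for the negation ~(a | <>~(<>~a -> a)):
1. ~(a | <>~(<>~a -> a)), u
2. ~a, u
3. ~<>~(<>~a -> a), u
4. <>~a -> a, u
5. ~<>~a, u
6. a, u
Accessibility: uRu
Branch closes: a and ~a both at u.
Every branch closes (one shown): valid in T, hence also in S4, S5 (every theorem of T is a theorem of S4 and S5).
K-tableau for the negation ~(a | <>~(<>~a -> a)):
1. ~(a | <>~(<>~a -> a)), u
2. ~a, u
3. ~<>~(<>~a -> a), u
Complete open branch: countermodel on a K-frame, so not valid in K.

T, S4, S5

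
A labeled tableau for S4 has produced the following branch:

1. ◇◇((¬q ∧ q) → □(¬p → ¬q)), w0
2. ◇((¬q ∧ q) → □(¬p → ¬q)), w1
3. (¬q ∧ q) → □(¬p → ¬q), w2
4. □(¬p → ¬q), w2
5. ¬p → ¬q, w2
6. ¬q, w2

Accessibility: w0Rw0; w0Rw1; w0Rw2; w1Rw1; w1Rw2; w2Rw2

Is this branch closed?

Not closed

No world carries both an atom and its negation.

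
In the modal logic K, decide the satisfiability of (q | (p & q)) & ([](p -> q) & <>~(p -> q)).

Unsatisfiable

1. (q | (p & q)) & ([](p -> q) & <>~(p -> q)), 0
2. q | (p & q), 0
3. [](p -> q) & <>~(p -> q), 0
4. [](p -> q), 0
5. <>~(p -> q), 0
6. p & q, 0
7. p, 0
8. q, 0
9. ~(p -> q), 1
10. p, 1
11. ~q, 1
12. p -> q, 1
13. q, 1
Accessibility: 0R1
Branch closes: q and ~q both at 1.
(One branch shown.) All branches close.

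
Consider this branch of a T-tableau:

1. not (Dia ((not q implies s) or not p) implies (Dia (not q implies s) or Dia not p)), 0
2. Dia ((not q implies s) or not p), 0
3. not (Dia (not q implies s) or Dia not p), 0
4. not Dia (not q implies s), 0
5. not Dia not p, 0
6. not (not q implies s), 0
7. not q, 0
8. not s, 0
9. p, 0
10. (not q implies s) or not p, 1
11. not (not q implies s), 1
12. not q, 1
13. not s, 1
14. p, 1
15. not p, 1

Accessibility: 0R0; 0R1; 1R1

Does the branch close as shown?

Closed

Both p and not p appear at 1.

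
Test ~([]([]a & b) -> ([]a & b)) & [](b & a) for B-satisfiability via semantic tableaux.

1. ~([]([]a & b) -> ([]a & b)) & [](b & a), 0
2. ~([]([]a & b) -> ([]a & b)), 0   [&-rule on 1]
3. [](b & a), 0   [&-rule on 1]
4. []([]a & b), 0   [~->-rule on 2]
5. ~([]a & b), 0   [~->-rule on 2]
6. b & a, 0   [[]-rule on 3 via 0R0]
7. b, 0   [&-rule on 6]
8. a, 0   [&-rule on 6]
9. []a & b, 0   [[]-rule on 4 via 0R0]
10. []a, 0   [&-rule on 9]
11. ~[]a, 0   [~&-rule on 5 (branches; this branch)]
12. ~a, 1   [~[]-rule on 11: fresh world 1, 0R1]
13. b & a, 1   [[]-rule on 3 via 0R1]
14. b, 1   [&-rule on 13]
15. a, 1   [&-rule on 13]
Accessibility: 0R0, 0R1, 1R0, 1R1
Branch closes: a and ~a both at 1.
(One branch shown.) All branches close.

Unsatisfiable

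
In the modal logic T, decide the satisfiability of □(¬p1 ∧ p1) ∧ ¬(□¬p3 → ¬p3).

1. □(¬p1 ∧ p1) ∧ ¬(□¬p3 → ¬p3), 0
2. □(¬p1 ∧ p1), 0
3. ¬(□¬p3 → ¬p3), 0
4. □¬p3, 0
5. p3, 0
6. ¬p1 ∧ p1, 0
7. ¬p1, 0
8. p1, 0
Accessibility: 0R0
Branch closes: p1 and ¬p1 both at 0.
Every branch closes; the branch above is one of them.

Unsatisfiable (every branch closes)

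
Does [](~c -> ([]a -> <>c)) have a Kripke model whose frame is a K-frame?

1. [](~c -> ([]a -> <>c)), w0

Satisfiable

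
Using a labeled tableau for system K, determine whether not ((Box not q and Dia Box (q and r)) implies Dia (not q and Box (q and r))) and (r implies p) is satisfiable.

1. not ((Box not q and Dia Box (q and r)) implies Dia (not q and Box (q and r))) and (r implies p), 0
2. not ((Box not q and Dia Box (q and r)) implies Dia (not q and Box (q and r))), 0
3. r implies p, 0
4. Box not q and Dia Box (q and r), 0
5. not Dia (not q and Box (q and r)), 0
6. Box not q, 0
7. Dia Box (q and r), 0
8. p, 0
9. Box (q and r), 1
10. not (not q and Box (q and r)), 1
11. not q, 1
12. not Box (q and r), 1
13. not (q and r), 2
14. q and r, 2
15. q, 2
16. r, 2
17. not r, 2
Accessibility: 0R1, 1R2
Branch closes: r and not r both at 2.
All branches of the tableau close; one closing branch shown above.

No, unsatisfiable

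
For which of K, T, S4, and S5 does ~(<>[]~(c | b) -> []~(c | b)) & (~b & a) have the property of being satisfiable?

S5-tableau for the formula:
1. ~(<>[]~(c | b) -> []~(c | b)) & (~b & a), w0
2. ~(<>[]~(c | b) -> []~(c | b)), w0   [&-rule on 1]
3. ~b & a, w0   [&-rule on 1]
4. <>[]~(c | b), w0   [~->-rule on 2]
5. ~[]~(c | b), w0   [~->-rule on 2]
6. ~b, w0   [&-rule on 3]
7. a, w0   [&-rule on 3]
8. []~(c | b), w1   [<>-rule on 4: fresh world w1, w0Rw1]
9. ~(c | b), w0   [[]-rule on 8 via w1Rw0]
10. ~c, w0   [~|-rule on 9]
11. ~(c | b), w1   [[]-rule on 8 via w1Rw1]
12. ~c, w1   [~|-rule on 11]
13. ~b, w1   [~|-rule on 11]
14. c | b, w2   [~[]-rule on 5: fresh world w2, w0Rw2]
15. ~(c | b), w2   [[]-rule on 8 via w1Rw2]
16. ~c, w2   [~|-rule on 15]
17. ~b, w2   [~|-rule on 15]
18. b, w2   [|-rule on 14 (branches; this branch)]
Accessibility: w0Rw0, w0Rw1, w0Rw2, w1Rw0, w1Rw1, w1Rw2, w2Rw0, w2Rw1, w2Rw2
Branch closes: b and ~b both at w2.
Every branch closes (one shown): unsatisfiable in S5.
S4-tableau for the formula:
1. ~(<>[]~(c | b) -> []~(c | b)) & (~b & a), w0
2. ~(<>[]~(c | b) -> []~(c | b)), w0   [&-rule on 1]
3. ~b & a, w0   [&-rule on 1]
4. <>[]~(c | b), w0   [~->-rule on 2]
5. ~[]~(c | b), w0   [~->-rule on 2]
6. ~b, w0   [&-rule on 3]
7. a, w0   [&-rule on 3]
8. []~(c | b), w1   [<>-rule on 4: fresh world w1, w0Rw1]
9. ~(c | b), w1   [[]-rule on 8 via w1Rw1]
10. ~c, w1   [~|-rule on 9]
11. ~b, w1   [~|-rule on 9]
12. c | b, w2   [~[]-rule on 5: fresh world w2, w0Rw2]
13. b, w2   [|-rule on 12 (branches; this branch)]
Accessibility: w0Rw0, w0Rw1, w0Rw2, w1Rw1, w2Rw2
Complete open branch: satisfiable in S4, hence also in K, T (this S4-model is also a K-model and a T-model).

K, T, S4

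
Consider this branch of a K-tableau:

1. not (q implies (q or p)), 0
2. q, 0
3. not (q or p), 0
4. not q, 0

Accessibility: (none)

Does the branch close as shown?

Closed

Both q and not q appear at 0.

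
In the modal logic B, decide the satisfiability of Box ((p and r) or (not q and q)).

1. Box ((p and r) or (not q and q)), w0
2. (p and r) or (not q and q), w0
3. p and r, w0
4. p, w0
5. r, w0
Accessibility: w0Rw0

Satisfiable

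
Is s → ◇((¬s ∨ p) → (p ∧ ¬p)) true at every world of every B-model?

Tableau for the negation ¬(s → ◇((¬s ∨ p) → (p ∧ ¬p))):
1. ¬(s → ◇((¬s ∨ p) → (p ∧ ¬p))), w0
2. s, w0
3. ¬◇((¬s ∨ p) → (p ∧ ¬p)), w0
4. ¬((¬s ∨ p) → (p ∧ ¬p)), w0
5. ¬s ∨ p, w0
6. ¬(p ∧ ¬p), w0
7. p, w0
Accessibility: w0Rw0
The negation has an open branch (countermodel exists).

Not valid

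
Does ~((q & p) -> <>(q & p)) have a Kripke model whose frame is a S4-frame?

Unsatisfiable (every branch closes)

1. ~((q & p) -> <>(q & p)), w0
2. q & p, w0
3. ~<>(q & p), w0
4. q, w0
5. p, w0
6. ~(q & p), w0
7. ~p, w0
Accessibility: w0Rw0
Branch closes: p and ~p both at w0.
Every branch closes; the branch above is one of them.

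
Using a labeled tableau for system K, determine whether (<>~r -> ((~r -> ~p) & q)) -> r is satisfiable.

1. (<>~r -> ((~r -> ~p) & q)) -> r, 0
2. r, 0   [->-rule on 1 (branches; this branch)]

Yes, satisfiable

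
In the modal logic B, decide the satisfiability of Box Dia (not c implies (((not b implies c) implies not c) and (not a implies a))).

Satisfiable (open branch found)

1. Box Dia (not c implies (((not b implies c) implies not c) and (not a implies a))), w0
2. Dia (not c implies (((not b implies c) implies not c) and (not a implies a))), w0   [Box-rule on 1 via w0Rw0]
3. not c implies (((not b implies c) implies not c) and (not a implies a)), w1   [Dia-rule on 2: fresh world w1, w0Rw1]
4. Dia (not c implies (((not b implies c) implies not c) and (not a implies a))), w1   [Box-rule on 1 via w0Rw1]
5. ((not b implies c) implies not c) and (not a implies a), w1   [implies-rule on 3 (branches; this branch)]
6. (not b implies c) implies not c, w1   [and-rule on 5]
7. not a implies a, w1   [and-rule on 5]
8. not c, w1   [implies-rule on 6 (branches; this branch)]
9. a, w1   [implies-rule on 7 (branches; this branch)]
10. not c implies (((not b implies c) implies not c) and (not a implies a)), w2   [Dia-rule on 4: fresh world w2, w1Rw2]
11. ((not b implies c) implies not c) and (not a implies a), w2   [implies-rule on 10 (branches; this branch)]
12. (not b implies c) implies not c, w2   [and-rule on 11]
13. not a implies a, w2   [and-rule on 11]
14. not c, w2   [implies-rule on 12 (branches; this branch)]
15. a, w2   [implies-rule on 13 (branches; this branch)]
Accessibility: w0Rw0, w0Rw1, w1Rw0, w1Rw1, w1Rw2, w2Rw1, w2Rw2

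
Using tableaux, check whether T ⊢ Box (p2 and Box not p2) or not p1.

Tableau for the negation not (Box (p2 and Box not p2) or not p1):
1. not (Box (p2 and Box not p2) or not p1), u
2. not Box (p2 and Box not p2), u   [neg-or-rule on 1]
3. p1, u   [neg-or-rule on 1]
4. not (p2 and Box not p2), v   [neg-Box-rule on 2: fresh world v, uRv]
5. not Box not p2, v   [neg-and-rule on 4 (branches; this branch)]
6. p2, w   [neg-Box-rule on 5: fresh world w, vRw]
Accessibility: uRu, uRv, vRv, vRw, wRw
The negation has an open branch (countermodel exists).

Invalid (countermodel exists)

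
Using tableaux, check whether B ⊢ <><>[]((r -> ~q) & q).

Invalid (countermodel exists)

Tableau for the negation ~<><>[]((r -> ~q) & q):
1. ~<><>[]((r -> ~q) & q), u
2. ~<>[]((r -> ~q) & q), u
3. ~[]((r -> ~q) & q), u
4. ~((r -> ~q) & q), v
5. ~<>[]((r -> ~q) & q), v
6. ~[]((r -> ~q) & q), v
7. ~q, v
8. ~((r -> ~q) & q), w
9. ~[]((r -> ~q) & q), w
10. ~q, w
11. ~((r -> ~q) & q), x
12. ~q, x
Accessibility: uRu, uRv, vRu, vRv, vRw, wRv, wRw, wRx, xRw, xRx
The negation has an open branch (countermodel exists).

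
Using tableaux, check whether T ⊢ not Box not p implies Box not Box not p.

Tableau for the negation not (not Box not p implies Box not Box not p):
1. not (not Box not p implies Box not Box not p), 0
2. not Box not p, 0   [neg-implies-rule on 1]
3. not Box not Box not p, 0   [neg-implies-rule on 1]
4. p, 1   [neg-Box-rule on 2: fresh world 1, 0R1]
5. Box not p, 2   [neg-Box-rule on 3: fresh world 2, 0R2]
6. not p, 2   [Box-rule on 5 via 2R2]
Accessibility: 0R0, 0R1, 0R2, 1R1, 2R2
The negation has an open branch (countermodel exists).

No, not valid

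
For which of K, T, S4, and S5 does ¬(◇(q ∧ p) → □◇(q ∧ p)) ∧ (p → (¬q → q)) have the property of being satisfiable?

K, T, S4

S5-tableau for the formula:
1. ¬(◇(q ∧ p) → □◇(q ∧ p)) ∧ (p → (¬q → q)), 0
2. ¬(◇(q ∧ p) → □◇(q ∧ p)), 0   [∧-rule on 1]
3. p → (¬q → q), 0   [∧-rule on 1]
4. ◇(q ∧ p), 0   [¬→-rule on 2]
5. ¬□◇(q ∧ p), 0   [¬→-rule on 2]
6. ¬q → q, 0   [→-rule on 3 (branches; this branch)]
7. q, 0   [→-rule on 6 (branches; this branch)]
8. q ∧ p, 1   [◇-rule on 4: fresh world 1, 0R1]
9. q, 1   [∧-rule on 8]
10. p, 1   [∧-rule on 8]
11. ¬◇(q ∧ p), 2   [¬□-rule on 5: fresh world 2, 0R2]
12. ¬(q ∧ p), 0   [¬◇-rule on 11 via 2R0]
13. ¬(q ∧ p), 1   [¬◇-rule on 11 via 2R1]
14. ¬(q ∧ p), 2   [¬◇-rule on 11 via 2R2]
15. ¬p, 0   [¬∧-rule on 12 (branches; this branch)]
16. ¬p, 1   [¬∧-rule on 13 (branches; this branch)]
Accessibility: 0R0, 0R1, 0R2, 1R0, 1R1, 1R2, 2R0, 2R1, 2R2
Branch closes: p and ¬p both at 1.
Every branch closes (one shown): unsatisfiable in S5.
S4-tableau for the formula:
1. ¬(◇(q ∧ p) → □◇(q ∧ p)) ∧ (p → (¬q → q)), 0
2. ¬(◇(q ∧ p) → □◇(q ∧ p)), 0   [∧-rule on 1]
3. p → (¬q → q), 0   [∧-rule on 1]
4. ◇(q ∧ p), 0   [¬→-rule on 2]
5. ¬□◇(q ∧ p), 0   [¬→-rule on 2]
6. ¬q → q, 0   [→-rule on 3 (branches; this branch)]
7. q, 0   [→-rule on 6 (branches; this branch)]
8. q ∧ p, 1   [◇-rule on 4: fresh world 1, 0R1]
9. q, 1   [∧-rule on 8]
10. p, 1   [∧-rule on 8]
11. ¬◇(q ∧ p), 2   [¬□-rule on 5: fresh world 2, 0R2]
12. ¬(q ∧ p), 2   [¬◇-rule on 11 via 2R2]
13. ¬p, 2   [¬∧-rule on 12 (branches; this branch)]
Accessibility: 0R0, 0R1, 0R2, 1R1, 2R2
Complete open branch: satisfiable in S4, hence also in K, T (this S4-model is also a K-model and a T-model).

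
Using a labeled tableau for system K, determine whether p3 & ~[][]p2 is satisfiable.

1. p3 & ~[][]p2, u
2. p3, u
3. ~[][]p2, u
4. ~[]p2, v
5. ~p2, w
Accessibility: uRv, vRw

Satisfiable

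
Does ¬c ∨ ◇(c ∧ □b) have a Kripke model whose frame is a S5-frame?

Satisfiable (open branch found)

1. ¬c ∨ ◇(c ∧ □b), w0
2. ◇(c ∧ □b), w0
3. c ∧ □b, w1
4. c, w1
5. □b, w1
6. b, w0
7. b, w1
Accessibility: w0Rw0, w0Rw1, w1Rw0, w1Rw1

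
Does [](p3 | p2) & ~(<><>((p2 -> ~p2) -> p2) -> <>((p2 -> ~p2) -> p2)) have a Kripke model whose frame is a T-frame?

Satisfiable

1. [](p3 | p2) & ~(<><>((p2 -> ~p2) -> p2) -> <>((p2 -> ~p2) -> p2)), u
2. [](p3 | p2), u
3. ~(<><>((p2 -> ~p2) -> p2) -> <>((p2 -> ~p2) -> p2)), u
4. <><>((p2 -> ~p2) -> p2), u
5. ~<>((p2 -> ~p2) -> p2), u
6. p3 | p2, u
7. ~((p2 -> ~p2) -> p2), u
8. p2 -> ~p2, u
9. ~p2, u
10. p3, u
11. <>((p2 -> ~p2) -> p2), v
12. p3 | p2, v
13. ~((p2 -> ~p2) -> p2), v
14. p2 -> ~p2, v
15. ~p2, v
16. p3, v
17. (p2 -> ~p2) -> p2, w
18. p2, w
Accessibility: uRu, uRv, vRv, vRw, wRw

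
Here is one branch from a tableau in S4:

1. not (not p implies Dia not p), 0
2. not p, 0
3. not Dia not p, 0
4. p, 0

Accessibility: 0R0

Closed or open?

Closed

Both p and not p appear at 0.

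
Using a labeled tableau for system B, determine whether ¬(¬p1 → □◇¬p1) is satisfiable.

Unsatisfiable

1. ¬(¬p1 → □◇¬p1), w0
2. ¬p1, w0
3. ¬□◇¬p1, w0
4. ¬◇¬p1, w1
5. p1, w0
Accessibility: w0Rw0, w0Rw1, w1Rw0, w1Rw1
Branch closes: p1 and ¬p1 both at w0.
(One branch shown.) All branches close.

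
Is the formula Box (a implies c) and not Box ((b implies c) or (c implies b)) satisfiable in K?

1. Box (a implies c) and not Box ((b implies c) or (c implies b)), u
2. Box (a implies c), u
3. not Box ((b implies c) or (c implies b)), u
4. not ((b implies c) or (c implies b)), v
5. not (b implies c), v
6. not (c implies b), v
7. b, v
8. not c, v
9. c, v
10. not b, v
Accessibility: uRv
Branch closes: c and not c both at v.
All branches of the tableau close; one closing branch shown above.

Unsatisfiable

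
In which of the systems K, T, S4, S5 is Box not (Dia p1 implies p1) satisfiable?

K

K-tableau for the formula:
1. Box not (Dia p1 implies p1), u
Complete open branch: satisfiable in K.
T-tableau for the formula:
1. Box not (Dia p1 implies p1), u
2. not (Dia p1 implies p1), u
3. Dia p1, u
4. not p1, u
5. p1, v
6. not (Dia p1 implies p1), v
7. Dia p1, v
8. not p1, v
Accessibility: uRu, uRv, vRv
Branch closes: p1 and not p1 both at v.
Every branch closes (one shown): unsatisfiable in T, hence also in S4, S5 (every S4/S5-frame is a T-frame).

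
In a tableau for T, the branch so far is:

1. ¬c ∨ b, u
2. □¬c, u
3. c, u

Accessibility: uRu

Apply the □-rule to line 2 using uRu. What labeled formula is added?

¬c, u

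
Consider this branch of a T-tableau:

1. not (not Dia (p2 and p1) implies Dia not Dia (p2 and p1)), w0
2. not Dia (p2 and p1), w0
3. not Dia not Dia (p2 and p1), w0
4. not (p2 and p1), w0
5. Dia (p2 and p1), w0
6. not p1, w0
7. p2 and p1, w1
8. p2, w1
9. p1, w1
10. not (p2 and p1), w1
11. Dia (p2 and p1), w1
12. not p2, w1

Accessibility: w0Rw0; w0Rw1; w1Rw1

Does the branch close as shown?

Both p2 and not p2 appear at w1.

Yes, closed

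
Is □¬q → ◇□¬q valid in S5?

Tableau for the negation ¬(□¬q → ◇□¬q):
1. ¬(□¬q → ◇□¬q), u
2. □¬q, u   [¬→-rule on 1]
3. ¬◇□¬q, u   [¬→-rule on 1]
4. ¬q, u   [□-rule on 2 via uRu]
5. ¬□¬q, u   [¬◇-rule on 3 via uRu]
6. q, v   [¬□-rule on 5: fresh world v, uRv]
7. ¬q, v   [□-rule on 2 via uRv]
Accessibility: uRu, uRv, vRu, vRv
Branch closes: q and ¬q both at v.
All branches of the negation close; one closing branch shown above.

Valid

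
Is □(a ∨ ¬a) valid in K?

Tableau for the negation ¬□(a ∨ ¬a):
1. ¬□(a ∨ ¬a), 0
2. ¬(a ∨ ¬a), 1
3. ¬a, 1
4. a, 1
Accessibility: 0R1
Branch closes: a and ¬a both at 1.
Every branch of the negation's tableau closes; the branch above is one of them.

Valid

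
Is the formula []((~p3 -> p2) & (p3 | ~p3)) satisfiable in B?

Satisfiable (open branch found)

1. []((~p3 -> p2) & (p3 | ~p3)), 0
2. (~p3 -> p2) & (p3 | ~p3), 0   [[]-rule on 1 via 0R0]
3. ~p3 -> p2, 0   [&-rule on 2]
4. p3 | ~p3, 0   [&-rule on 2]
5. p2, 0   [->-rule on 3 (branches; this branch)]
6. ~p3, 0   [|-rule on 4 (branches; this branch)]
Accessibility: 0R0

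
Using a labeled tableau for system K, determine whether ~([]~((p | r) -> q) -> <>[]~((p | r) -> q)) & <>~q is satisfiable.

1. ~([]~((p | r) -> q) -> <>[]~((p | r) -> q)) & <>~q, w0
2. ~([]~((p | r) -> q) -> <>[]~((p | r) -> q)), w0
3. <>~q, w0
4. []~((p | r) -> q), w0
5. ~<>[]~((p | r) -> q), w0
6. ~q, w1
7. ~((p | r) -> q), w1
8. p | r, w1
9. ~[]~((p | r) -> q), w1
10. r, w1
11. (p | r) -> q, w2
12. q, w2
Accessibility: w0Rw1, w1Rw2

Yes, satisfiable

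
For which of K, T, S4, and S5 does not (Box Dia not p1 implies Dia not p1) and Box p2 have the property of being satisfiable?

K

K-tableau for the formula:
1. not (Box Dia not p1 implies Dia not p1) and Box p2, u
2. not (Box Dia not p1 implies Dia not p1), u
3. Box p2, u
4. Box Dia not p1, u
5. not Dia not p1, u
Complete open branch: satisfiable in K.
T-tableau for the formula:
1. not (Box Dia not p1 implies Dia not p1) and Box p2, u
2. not (Box Dia not p1 implies Dia not p1), u
3. Box p2, u
4. Box Dia not p1, u
5. not Dia not p1, u
6. p2, u
7. Dia not p1, u
8. p1, u
9. not p1, v
10. p2, v
11. Dia not p1, v
12. p1, v
Accessibility: uRu, uRv, vRv
Branch closes: p1 and not p1 both at v.
Every branch closes (one shown): unsatisfiable in T, hence also in S4, S5 (every S4/S5-frame is a T-frame).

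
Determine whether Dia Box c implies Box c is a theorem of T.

No, not valid

Tableau for the negation not (Dia Box c implies Box c):
1. not (Dia Box c implies Box c), w0
2. Dia Box c, w0   [neg-implies-rule on 1]
3. not Box c, w0   [neg-implies-rule on 1]
4. Box c, w1   [Dia-rule on 2: fresh world w1, w0Rw1]
5. c, w1   [Box-rule on 4 via w1Rw1]
6. not c, w2   [neg-Box-rule on 3: fresh world w2, w0Rw2]
Accessibility: w0Rw0, w0Rw1, w0Rw2, w1Rw1, w2Rw2
The negation has an open branch (countermodel exists).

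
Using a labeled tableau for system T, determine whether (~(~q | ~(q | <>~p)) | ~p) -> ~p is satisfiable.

Satisfiable

1. (~(~q | ~(q | <>~p)) | ~p) -> ~p, w0
2. ~p, w0   [->-rule on 1 (branches; this branch)]
Accessibility: w0Rw0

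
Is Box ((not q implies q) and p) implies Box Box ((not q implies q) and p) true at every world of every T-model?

Invalid (countermodel exists)

Tableau for the negation not (Box ((not q implies q) and p) implies Box Box ((not q implies q) and p)):
1. not (Box ((not q implies q) and p) implies Box Box ((not q implies q) and p)), u
2. Box ((not q implies q) and p), u
3. not Box Box ((not q implies q) and p), u
4. (not q implies q) and p, u
5. not q implies q, u
6. p, u
7. q, u
8. not Box ((not q implies q) and p), v
9. (not q implies q) and p, v
10. not q implies q, v
11. p, v
12. q, v
13. not ((not q implies q) and p), w
14. not p, w
Accessibility: uRu, uRv, vRv, vRw, wRw
The negation has an open branch (countermodel exists).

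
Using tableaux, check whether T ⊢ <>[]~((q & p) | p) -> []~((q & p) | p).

No, not valid

Tableau for the negation ~(<>[]~((q & p) | p) -> []~((q & p) | p)):
1. ~(<>[]~((q & p) | p) -> []~((q & p) | p)), 0
2. <>[]~((q & p) | p), 0   [~->-rule on 1]
3. ~[]~((q & p) | p), 0   [~->-rule on 1]
4. []~((q & p) | p), 1   [<>-rule on 2: fresh world 1, 0R1]
5. ~((q & p) | p), 1   [[]-rule on 4 via 1R1]
6. ~(q & p), 1   [~|-rule on 5]
7. ~p, 1   [~|-rule on 5]
8. (q & p) | p, 2   [~[]-rule on 3: fresh world 2, 0R2]
9. p, 2   [|-rule on 8 (branches; this branch)]
Accessibility: 0R0, 0R1, 0R2, 1R1, 2R2
The negation has an open branch (countermodel exists).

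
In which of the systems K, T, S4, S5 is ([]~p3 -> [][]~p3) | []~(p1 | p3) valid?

S4, S5

S4-tableau for the negation ~(([]~p3 -> [][]~p3) | []~(p1 | p3)):
1. ~(([]~p3 -> [][]~p3) | []~(p1 | p3)), w0
2. ~([]~p3 -> [][]~p3), w0
3. ~[]~(p1 | p3), w0
4. []~p3, w0
5. ~[][]~p3, w0
6. ~p3, w0
7. p1 | p3, w1
8. ~p3, w1
9. p1, w1
10. ~[]~p3, w2
11. ~p3, w2
12. p3, w3
13. ~p3, w3
Accessibility: w0Rw0, w0Rw1, w0Rw2, w0Rw3, w1Rw1, w2Rw2, w2Rw3, w3Rw3
Branch closes: p3 and ~p3 both at w3.
Every branch closes (one shown): valid in S4, hence also in S5 (every theorem of S4 is a theorem of S5).
T-tableau for the negation ~(([]~p3 -> [][]~p3) | []~(p1 | p3)):
1. ~(([]~p3 -> [][]~p3) | []~(p1 | p3)), w0
2. ~([]~p3 -> [][]~p3), w0
3. ~[]~(p1 | p3), w0
4. []~p3, w0
5. ~[][]~p3, w0
6. ~p3, w0
7. p1 | p3, w1
8. ~p3, w1
9. p1, w1
10. ~[]~p3, w2
11. ~p3, w2
12. p3, w3
Accessibility: w0Rw0, w0Rw1, w0Rw2, w1Rw1, w2Rw2, w2Rw3, w3Rw3
Complete open branch: countermodel on a T-frame, so not valid in T, nor in K (the same frame is also a K-frame).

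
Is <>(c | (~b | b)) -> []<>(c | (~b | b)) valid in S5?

Valid in S5

Tableau for the negation ~(<>(c | (~b | b)) -> []<>(c | (~b | b))):
1. ~(<>(c | (~b | b)) -> []<>(c | (~b | b))), 0
2. <>(c | (~b | b)), 0
3. ~[]<>(c | (~b | b)), 0
4. c | (~b | b), 1
5. ~b | b, 1
6. b, 1
7. ~<>(c | (~b | b)), 2
8. ~(c | (~b | b)), 0
9. ~c, 0
10. ~(~b | b), 0
11. b, 0
12. ~b, 0
Accessibility: 0R0, 0R1, 0R2, 1R0, 1R1, 1R2, 2R0, 2R1, 2R2
Branch closes: b and ~b both at 0.
Every branch of the negation's tableau closes; the branch above is one of them.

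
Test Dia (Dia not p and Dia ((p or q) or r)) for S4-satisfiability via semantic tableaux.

1. Dia (Dia not p and Dia ((p or q) or r)), u
2. Dia not p and Dia ((p or q) or r), v   [Dia-rule on 1: fresh world v, uRv]
3. Dia not p, v   [and-rule on 2]
4. Dia ((p or q) or r), v   [and-rule on 2]
5. not p, w   [Dia-rule on 3: fresh world w, vRw]
6. (p or q) or r, x   [Dia-rule on 4: fresh world x, vRx]
7. r, x   [or-rule on 6 (branches; this branch)]
Accessibility: uRu, uRv, uRw, uRx, vRv, vRw, vRx, wRw, xRx

Yes, satisfiable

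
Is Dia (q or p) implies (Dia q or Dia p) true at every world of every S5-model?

Valid

Tableau for the negation not (Dia (q or p) implies (Dia q or Dia p)):
1. not (Dia (q or p) implies (Dia q or Dia p)), u
2. Dia (q or p), u
3. not (Dia q or Dia p), u
4. not Dia q, u
5. not Dia p, u
6. not q, u
7. not p, u
8. q or p, v
9. not q, v
10. not p, v
11. p, v
Accessibility: uRu, uRv, vRu, vRv
Branch closes: p and not p both at v.
Every branch of the negation's tableau closes; the branch above is one of them.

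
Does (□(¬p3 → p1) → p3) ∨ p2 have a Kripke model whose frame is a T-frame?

1. (□(¬p3 → p1) → p3) ∨ p2, u
2. p2, u
Accessibility: uRu

Yes, satisfiable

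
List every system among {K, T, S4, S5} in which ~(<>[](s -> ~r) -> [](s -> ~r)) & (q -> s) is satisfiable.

K, T, S4

S5-tableau for the formula:
1. ~(<>[](s -> ~r) -> [](s -> ~r)) & (q -> s), u
2. ~(<>[](s -> ~r) -> [](s -> ~r)), u
3. q -> s, u
4. <>[](s -> ~r), u
5. ~[](s -> ~r), u
6. s, u
7. [](s -> ~r), v
8. s -> ~r, u
9. s -> ~r, v
10. ~r, u
11. ~r, v
12. ~(s -> ~r), w
13. s, w
14. r, w
15. s -> ~r, w
16. ~r, w
Accessibility: uRu, uRv, uRw, vRu, vRv, vRw, wRu, wRv, wRw
Branch closes: r and ~r both at w.
Every branch closes (one shown): unsatisfiable in S5.
S4-tableau for the formula:
1. ~(<>[](s -> ~r) -> [](s -> ~r)) & (q -> s), u
2. ~(<>[](s -> ~r) -> [](s -> ~r)), u
3. q -> s, u
4. <>[](s -> ~r), u
5. ~[](s -> ~r), u
6. s, u
7. [](s -> ~r), v
8. s -> ~r, v
9. ~r, v
10. ~(s -> ~r), w
11. s, w
12. r, w
Accessibility: uRu, uRv, uRw, vRv, wRw
Complete open branch: satisfiable in S4, hence also in K, T (this S4-model is also a K-model and a T-model).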